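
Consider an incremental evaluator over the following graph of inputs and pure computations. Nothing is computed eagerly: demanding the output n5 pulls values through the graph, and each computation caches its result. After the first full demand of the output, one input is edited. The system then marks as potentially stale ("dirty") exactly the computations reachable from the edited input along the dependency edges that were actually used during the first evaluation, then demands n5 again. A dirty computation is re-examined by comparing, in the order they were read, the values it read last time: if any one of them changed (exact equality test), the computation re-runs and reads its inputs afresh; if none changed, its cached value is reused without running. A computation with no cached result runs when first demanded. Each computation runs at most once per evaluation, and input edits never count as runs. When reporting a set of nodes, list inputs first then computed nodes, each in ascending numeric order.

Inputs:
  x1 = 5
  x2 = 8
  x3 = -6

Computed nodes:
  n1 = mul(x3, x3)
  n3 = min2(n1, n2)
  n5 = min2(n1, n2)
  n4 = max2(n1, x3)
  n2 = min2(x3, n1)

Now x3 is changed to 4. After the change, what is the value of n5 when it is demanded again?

n5 now evaluates to 4.

Initial pass — values computed on the first demand:
  n1 = mul(-6, -6) = 36
  n2 = min2(-6, 36) = -6
  n5 = min2(36, -6) = -6

Second demand — change propagation:
  n1: re-runs because x3 -6->4; x3 -6->4; new result 16.
  n2: re-runs because x3 -6->4; n1 36->16; new result 4.
  n5: re-runs because n1 36->16; n2 -6->4; new result 4.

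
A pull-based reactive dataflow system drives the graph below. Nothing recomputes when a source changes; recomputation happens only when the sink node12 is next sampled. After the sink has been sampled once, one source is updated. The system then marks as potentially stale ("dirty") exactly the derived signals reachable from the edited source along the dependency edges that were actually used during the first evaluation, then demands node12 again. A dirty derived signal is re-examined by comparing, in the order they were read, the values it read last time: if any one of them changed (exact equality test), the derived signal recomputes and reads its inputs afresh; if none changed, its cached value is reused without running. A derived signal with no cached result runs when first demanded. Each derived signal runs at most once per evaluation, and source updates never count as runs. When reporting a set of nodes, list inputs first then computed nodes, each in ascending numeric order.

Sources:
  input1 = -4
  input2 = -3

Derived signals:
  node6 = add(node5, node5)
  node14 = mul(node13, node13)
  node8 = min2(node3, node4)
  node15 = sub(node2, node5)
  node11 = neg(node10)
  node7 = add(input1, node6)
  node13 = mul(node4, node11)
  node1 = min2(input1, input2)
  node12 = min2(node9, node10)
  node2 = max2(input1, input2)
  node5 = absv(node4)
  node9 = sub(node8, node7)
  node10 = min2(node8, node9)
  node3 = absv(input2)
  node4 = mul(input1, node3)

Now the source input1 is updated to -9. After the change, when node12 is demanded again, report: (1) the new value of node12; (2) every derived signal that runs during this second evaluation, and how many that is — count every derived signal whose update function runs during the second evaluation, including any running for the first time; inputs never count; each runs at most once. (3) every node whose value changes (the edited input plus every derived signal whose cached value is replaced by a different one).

First evaluation (everything demanded from the output):
  node3 = absv(-3) = 3
  node4 = mul(-4, 3) = -12
  node5 = absv(-12) = 12
  node6 = add(12, 12) = 24
  node7 = add(-4, 24) = 20
  node8 = min2(3, -12) = -12
  node9 = sub(-12, 20) = -32
  node10 = min2(-12, -32) = -32
  node12 = min2(-32, -32) = -32

Propagation after the edit:
  node4: runs — input1 -4->-9; result -27.
  node5: runs — node4 -12->-27; result 27.
  node6: runs — node5 12->27; node5 12->27; result 54.
  node7: runs — input1 -4->-9; node6 24->54; result 45.
  node8: runs — node4 -12->-27; result -27.
  node9: runs — node8 -12->-27; node7 20->45; result -72.
  node10: runs — node8 -12->-27; node9 -32->-72; result -72.
  node12: runs — node9 -32->-72; node10 -32->-72; result -72.

New value of node12: -72.
Derived signals that run: node4, node5, node6, node7, node8, node9, node10, node12 — 8 in total.
Values that change: input1, node4, node5, node6, node7, node8, node9, node10, node12.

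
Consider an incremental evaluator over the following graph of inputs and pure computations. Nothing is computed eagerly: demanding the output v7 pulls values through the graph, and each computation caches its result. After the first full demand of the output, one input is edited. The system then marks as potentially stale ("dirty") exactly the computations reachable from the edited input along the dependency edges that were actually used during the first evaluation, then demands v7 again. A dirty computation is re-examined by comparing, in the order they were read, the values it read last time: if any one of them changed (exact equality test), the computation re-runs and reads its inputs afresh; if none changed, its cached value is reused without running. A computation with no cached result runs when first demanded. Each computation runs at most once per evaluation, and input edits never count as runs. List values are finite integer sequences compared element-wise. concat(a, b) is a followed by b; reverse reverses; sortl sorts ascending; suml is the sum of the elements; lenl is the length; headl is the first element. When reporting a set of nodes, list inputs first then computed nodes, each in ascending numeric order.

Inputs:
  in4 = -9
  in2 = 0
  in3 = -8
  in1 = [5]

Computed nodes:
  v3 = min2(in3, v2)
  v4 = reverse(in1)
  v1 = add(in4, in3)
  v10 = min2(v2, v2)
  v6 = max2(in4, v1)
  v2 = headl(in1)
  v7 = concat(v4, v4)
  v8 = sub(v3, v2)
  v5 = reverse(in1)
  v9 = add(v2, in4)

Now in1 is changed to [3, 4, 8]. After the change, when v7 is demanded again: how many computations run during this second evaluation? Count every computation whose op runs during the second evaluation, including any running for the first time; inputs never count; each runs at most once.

Initial pass — values computed on the first demand:
  v4 = reverse([5]) = [5]
  v7 = concat([5], [5]) = [5, 5]

Second demand — change propagation:
  v4: re-runs because in1 [5]->[3, 4, 8]; new result [8, 4, 3].
  v7: re-runs because v4 [5]->[8, 4, 3]; v4 [5]->[8, 4, 3]; new result [8, 4, 3, 8, 4, 3].

Run set: v4, v7 (2 run).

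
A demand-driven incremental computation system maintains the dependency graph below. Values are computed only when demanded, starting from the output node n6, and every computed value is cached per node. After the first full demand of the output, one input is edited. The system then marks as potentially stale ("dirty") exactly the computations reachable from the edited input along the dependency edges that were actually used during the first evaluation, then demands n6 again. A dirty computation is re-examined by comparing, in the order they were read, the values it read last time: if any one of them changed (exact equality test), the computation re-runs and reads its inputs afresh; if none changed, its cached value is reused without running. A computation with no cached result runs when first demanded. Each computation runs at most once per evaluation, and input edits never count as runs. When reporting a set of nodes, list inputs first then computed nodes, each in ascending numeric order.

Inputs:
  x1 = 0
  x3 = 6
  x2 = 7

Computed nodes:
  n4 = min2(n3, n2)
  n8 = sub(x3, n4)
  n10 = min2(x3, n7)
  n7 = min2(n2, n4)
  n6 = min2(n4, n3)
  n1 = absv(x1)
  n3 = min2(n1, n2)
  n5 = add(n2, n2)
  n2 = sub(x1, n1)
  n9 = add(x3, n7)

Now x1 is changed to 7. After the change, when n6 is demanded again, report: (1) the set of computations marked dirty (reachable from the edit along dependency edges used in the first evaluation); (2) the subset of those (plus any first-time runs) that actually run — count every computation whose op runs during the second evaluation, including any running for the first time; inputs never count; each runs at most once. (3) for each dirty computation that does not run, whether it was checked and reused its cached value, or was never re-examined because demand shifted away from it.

Marked dirty: n1, n2, n3, n4, n6.
Computations that run: n1, n2, n3 — 3 in total.
Checked but reused from cache: n4, n6.
Key observation: the cutoff stops propagation at n4 — its inputs' values are unchanged, so it reuses its cache.

First evaluation (everything demanded from the output):
  n1 = absv(0) = 0
  n2 = sub(0, 0) = 0
  n3 = min2(0, 0) = 0
  n4 = min2(0, 0) = 0
  n6 = min2(0, 0) = 0

Propagation after the edit:
  n1: runs — x1 0->7; result 7.
  n2: runs — x1 0->7; n1 0->7; result 0 (same value as before).
  n3: runs — n1 0->7; result 0 (same value as before).
  n4: checked — values it read are unchanged (n3 unchanged, n2 unchanged); reused cached 0 without running.
  n6: checked — values it read are unchanged (n4 unchanged, n3 unchanged); reused cached 0 without running.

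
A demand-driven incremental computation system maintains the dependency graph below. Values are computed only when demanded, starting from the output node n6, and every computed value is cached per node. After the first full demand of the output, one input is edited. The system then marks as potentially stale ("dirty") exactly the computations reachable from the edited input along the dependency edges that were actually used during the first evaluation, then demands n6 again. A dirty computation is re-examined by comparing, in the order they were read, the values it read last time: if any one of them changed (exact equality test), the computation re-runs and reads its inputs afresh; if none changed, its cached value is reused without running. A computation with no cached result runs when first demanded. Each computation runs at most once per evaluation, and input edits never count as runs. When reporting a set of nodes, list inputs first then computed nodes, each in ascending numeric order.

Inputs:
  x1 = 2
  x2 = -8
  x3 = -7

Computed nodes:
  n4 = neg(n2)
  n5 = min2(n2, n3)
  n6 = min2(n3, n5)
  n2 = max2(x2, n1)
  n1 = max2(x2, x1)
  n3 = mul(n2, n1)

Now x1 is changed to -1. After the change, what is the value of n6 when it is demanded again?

New value of n6: -1.

First evaluation (everything demanded from the output):
  n1 = max2(-8, 2) = 2
  n2 = max2(-8, 2) = 2
  n3 = mul(2, 2) = 4
  n5 = min2(2, 4) = 2
  n6 = min2(4, 2) = 2

Propagation after the edit:
  n1: runs — x1 2->-1; result -1.
  n2: runs — n1 2->-1; result -1.
  n3: runs — n2 2->-1; n1 2->-1; result 1.
  n5: runs — n2 2->-1; n3 4->1; result -1.
  n6: runs — n3 4->1; n5 2->-1; result -1.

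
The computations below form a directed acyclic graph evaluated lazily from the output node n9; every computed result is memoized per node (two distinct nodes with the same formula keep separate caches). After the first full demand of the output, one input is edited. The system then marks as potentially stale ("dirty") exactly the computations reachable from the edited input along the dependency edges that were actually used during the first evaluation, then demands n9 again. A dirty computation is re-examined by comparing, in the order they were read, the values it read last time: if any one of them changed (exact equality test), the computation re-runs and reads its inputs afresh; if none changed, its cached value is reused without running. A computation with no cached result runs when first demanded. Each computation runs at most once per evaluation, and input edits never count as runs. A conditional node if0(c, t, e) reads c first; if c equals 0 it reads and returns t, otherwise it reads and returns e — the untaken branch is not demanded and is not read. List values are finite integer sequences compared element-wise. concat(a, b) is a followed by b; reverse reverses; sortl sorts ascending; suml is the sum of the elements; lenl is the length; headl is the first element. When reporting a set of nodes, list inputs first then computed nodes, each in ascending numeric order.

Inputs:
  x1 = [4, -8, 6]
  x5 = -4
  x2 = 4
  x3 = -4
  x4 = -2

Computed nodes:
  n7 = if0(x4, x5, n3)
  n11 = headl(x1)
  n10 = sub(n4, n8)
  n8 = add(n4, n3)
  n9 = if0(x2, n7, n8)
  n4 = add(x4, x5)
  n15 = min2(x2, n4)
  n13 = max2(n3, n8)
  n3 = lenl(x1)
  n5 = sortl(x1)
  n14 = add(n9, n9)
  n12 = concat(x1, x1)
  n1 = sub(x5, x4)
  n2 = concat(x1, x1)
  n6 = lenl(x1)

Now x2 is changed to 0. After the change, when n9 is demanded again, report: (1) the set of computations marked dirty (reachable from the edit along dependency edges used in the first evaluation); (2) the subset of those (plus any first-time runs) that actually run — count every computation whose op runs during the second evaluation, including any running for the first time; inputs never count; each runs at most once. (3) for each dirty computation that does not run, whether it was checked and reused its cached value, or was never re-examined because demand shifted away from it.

The edit dirties: n9.
2 computations run: n7, n9.
No dirty computation escaped a run.
Note the branch switch — n7 had no cache and runs now for the first time.

First demand of the output computes:
  n3 = lenl([4, -8, 6]) = 3
  n4 = add(-2, -4) = -6
  n8 = add(-6, 3) = -3
  n9 = if0(x2=4 -> else branch n8) = -3

After the edit, cleaning proceeds:
  n7: had never run; runs now, result 3.
  n9: a read changed (x2 4->0) — executes, giving 3.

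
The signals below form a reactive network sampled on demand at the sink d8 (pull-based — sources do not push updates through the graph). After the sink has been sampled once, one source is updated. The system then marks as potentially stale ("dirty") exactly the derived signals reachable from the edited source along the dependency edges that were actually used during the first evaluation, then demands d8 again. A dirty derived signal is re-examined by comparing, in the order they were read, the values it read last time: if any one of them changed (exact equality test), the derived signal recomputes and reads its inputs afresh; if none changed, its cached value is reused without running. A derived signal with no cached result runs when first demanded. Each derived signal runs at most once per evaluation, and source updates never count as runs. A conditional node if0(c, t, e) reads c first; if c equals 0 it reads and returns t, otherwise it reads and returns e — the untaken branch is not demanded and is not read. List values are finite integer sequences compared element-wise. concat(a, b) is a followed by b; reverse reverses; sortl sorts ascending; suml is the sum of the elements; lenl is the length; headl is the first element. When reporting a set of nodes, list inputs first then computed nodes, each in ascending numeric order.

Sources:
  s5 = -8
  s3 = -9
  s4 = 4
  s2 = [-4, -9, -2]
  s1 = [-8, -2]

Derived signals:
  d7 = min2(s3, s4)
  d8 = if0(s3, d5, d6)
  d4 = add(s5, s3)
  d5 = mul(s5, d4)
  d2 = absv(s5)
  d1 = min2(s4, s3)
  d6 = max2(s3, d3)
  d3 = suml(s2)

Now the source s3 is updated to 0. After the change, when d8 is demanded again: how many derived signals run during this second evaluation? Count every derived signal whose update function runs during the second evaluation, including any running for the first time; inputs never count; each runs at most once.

Run set: d4, d5, d8 (3 run).
The important point: the flipped condition redirects demand; d6 is left stale, never re-checked.

Initial pass — values computed on the first demand:
  d3 = suml([-4, -9, -2]) = -15
  d6 = max2(-9, -15) = -9
  d8 = if0(s3=-9 -> else branch d6) = -9

Second demand — change propagation:
  d4: newly demanded (no cache) — executes and yields -8.
  d5: newly demanded (no cache) — executes and yields 64.
  d6: dirty yet unreached — the second evaluation never asks for it.
  d8: re-runs because s3 -9->0; new result 64.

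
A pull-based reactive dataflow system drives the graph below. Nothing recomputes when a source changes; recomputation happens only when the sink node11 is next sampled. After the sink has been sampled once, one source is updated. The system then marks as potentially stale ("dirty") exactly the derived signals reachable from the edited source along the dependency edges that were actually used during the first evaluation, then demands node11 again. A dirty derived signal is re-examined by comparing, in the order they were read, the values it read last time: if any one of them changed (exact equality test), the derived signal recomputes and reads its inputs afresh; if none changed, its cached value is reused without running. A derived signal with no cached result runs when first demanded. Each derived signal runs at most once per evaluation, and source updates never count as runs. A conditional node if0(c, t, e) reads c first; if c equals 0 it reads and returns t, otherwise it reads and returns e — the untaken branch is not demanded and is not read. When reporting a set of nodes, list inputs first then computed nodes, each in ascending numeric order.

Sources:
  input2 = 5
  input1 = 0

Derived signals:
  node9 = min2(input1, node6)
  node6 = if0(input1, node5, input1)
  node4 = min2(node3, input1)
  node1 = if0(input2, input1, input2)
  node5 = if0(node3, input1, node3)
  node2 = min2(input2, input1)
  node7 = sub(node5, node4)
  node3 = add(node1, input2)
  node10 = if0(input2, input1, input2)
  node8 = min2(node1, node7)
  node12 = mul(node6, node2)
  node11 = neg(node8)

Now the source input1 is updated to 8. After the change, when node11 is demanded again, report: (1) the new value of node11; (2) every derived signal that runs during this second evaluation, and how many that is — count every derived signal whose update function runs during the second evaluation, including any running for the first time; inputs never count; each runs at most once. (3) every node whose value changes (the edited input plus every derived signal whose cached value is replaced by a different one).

New value of node11: -2.
Derived signals that run: node4, node7, node8, node11 — 4 in total.
Values that change: input1, node4, node7, node8, node11.

First evaluation (everything demanded from the output):
  node1 = if0(input2=5 -> else branch input2) = 5
  node3 = add(5, 5) = 10
  node4 = min2(10, 0) = 0
  node5 = if0(node3=10 -> else branch node3) = 10
  node7 = sub(10, 0) = 10
  node8 = min2(5, 10) = 5
  node11 = neg(5) = -5

Propagation after the edit:
  node4: runs — input1 0->8; result 8.
  node7: runs — node4 0->8; result 2.
  node8: runs — node7 10->2; result 2.
  node11: runs — node8 5->2; result -2.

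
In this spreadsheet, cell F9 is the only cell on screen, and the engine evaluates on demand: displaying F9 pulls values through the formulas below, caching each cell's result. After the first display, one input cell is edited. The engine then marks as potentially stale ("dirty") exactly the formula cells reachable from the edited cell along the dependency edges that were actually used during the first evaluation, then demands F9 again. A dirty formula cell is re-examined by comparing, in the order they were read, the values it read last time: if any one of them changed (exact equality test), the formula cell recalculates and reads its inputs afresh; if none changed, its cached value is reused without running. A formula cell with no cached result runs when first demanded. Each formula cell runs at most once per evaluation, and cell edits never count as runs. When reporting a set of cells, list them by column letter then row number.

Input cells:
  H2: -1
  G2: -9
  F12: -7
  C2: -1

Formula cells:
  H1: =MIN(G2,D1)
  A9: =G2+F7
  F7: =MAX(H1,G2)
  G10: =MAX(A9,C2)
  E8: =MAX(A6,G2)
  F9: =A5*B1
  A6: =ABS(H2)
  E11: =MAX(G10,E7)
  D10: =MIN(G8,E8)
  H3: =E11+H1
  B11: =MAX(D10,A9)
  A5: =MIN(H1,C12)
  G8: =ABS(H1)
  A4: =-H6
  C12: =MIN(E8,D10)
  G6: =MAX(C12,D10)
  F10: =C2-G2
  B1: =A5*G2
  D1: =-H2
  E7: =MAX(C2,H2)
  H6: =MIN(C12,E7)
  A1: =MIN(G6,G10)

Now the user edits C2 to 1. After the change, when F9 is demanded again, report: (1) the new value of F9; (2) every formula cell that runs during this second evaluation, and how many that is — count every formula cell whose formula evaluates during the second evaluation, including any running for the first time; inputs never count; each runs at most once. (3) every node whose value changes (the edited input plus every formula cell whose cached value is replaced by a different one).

Initial pass — values computed on the first demand:
  A6 = ABS(-1) = 1
  D1 = -(-1) = 1
  E8 = MAX(1, -9) = 1
  H1 = MIN(-9, 1) = -9
  G8 = ABS(-9) = 9
  D10 = MIN(9, 1) = 1
  C12 = MIN(1, 1) = 1
  A5 = MIN(-9, 1) = -9
  B1 = -9 * -9 = 81
  F9 = -9 * 81 = -729

Second demand — change propagation:
  no demanded computation ever read C2, so the edit dirties nothing and nothing runs.

The important point: nothing the output needs ever reads C2, so the edit is invisible to it.

F9 now evaluates to -729.
Run set: none (0 run).
Changed values: C2.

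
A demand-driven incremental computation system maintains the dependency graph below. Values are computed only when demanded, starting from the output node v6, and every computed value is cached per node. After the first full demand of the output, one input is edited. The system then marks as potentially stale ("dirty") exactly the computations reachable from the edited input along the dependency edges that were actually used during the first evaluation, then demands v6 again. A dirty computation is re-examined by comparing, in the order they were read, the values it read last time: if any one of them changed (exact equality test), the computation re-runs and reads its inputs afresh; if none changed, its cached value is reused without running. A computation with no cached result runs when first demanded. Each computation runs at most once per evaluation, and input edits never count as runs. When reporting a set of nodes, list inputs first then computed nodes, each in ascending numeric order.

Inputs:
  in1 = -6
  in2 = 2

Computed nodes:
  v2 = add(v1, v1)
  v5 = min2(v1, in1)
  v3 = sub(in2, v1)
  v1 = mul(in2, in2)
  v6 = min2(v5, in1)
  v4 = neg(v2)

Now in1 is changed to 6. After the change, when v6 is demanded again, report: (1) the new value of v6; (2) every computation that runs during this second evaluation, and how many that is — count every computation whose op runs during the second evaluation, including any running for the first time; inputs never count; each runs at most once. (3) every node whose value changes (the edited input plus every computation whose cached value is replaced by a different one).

First evaluation (everything demanded from the output):
  v1 = mul(2, 2) = 4
  v5 = min2(4, -6) = -6
  v6 = min2(-6, -6) = -6

Propagation after the edit:
  v5: runs — in1 -6->6; result 4.
  v6: runs — v5 -6->4; in1 -6->6; result 4.

New value of v6: 4.
Computations that run: v5, v6 — 2 in total.
Values that change: in1, v5, v6.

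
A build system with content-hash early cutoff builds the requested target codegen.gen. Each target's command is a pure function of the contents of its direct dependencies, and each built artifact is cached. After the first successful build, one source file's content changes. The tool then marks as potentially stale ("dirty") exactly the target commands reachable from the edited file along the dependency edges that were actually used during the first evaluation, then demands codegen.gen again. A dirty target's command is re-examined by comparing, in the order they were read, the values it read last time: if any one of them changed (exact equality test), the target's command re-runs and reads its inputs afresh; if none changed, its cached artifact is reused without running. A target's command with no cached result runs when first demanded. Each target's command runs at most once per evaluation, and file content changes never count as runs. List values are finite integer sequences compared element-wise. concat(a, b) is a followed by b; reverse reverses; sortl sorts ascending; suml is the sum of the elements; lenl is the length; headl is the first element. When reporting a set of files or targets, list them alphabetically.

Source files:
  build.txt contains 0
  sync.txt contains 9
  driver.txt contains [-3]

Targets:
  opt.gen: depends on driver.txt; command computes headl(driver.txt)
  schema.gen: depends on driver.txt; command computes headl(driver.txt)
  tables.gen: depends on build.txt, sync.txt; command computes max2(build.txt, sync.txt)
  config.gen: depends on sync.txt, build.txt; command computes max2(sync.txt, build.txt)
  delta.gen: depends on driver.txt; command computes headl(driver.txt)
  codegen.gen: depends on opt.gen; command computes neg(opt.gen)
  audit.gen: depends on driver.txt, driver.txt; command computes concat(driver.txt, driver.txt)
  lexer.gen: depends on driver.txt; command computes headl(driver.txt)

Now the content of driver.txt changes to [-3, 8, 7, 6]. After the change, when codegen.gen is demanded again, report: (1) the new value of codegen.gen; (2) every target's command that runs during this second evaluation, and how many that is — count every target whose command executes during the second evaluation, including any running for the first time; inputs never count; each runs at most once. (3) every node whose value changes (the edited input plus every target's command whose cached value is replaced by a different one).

New value of codegen.gen: 3.
Target commands that run: opt.gen — 1 in total.
Values that change: driver.txt.
Key observation: the change is absorbed at opt.gen — it re-runs but produces the same value, and the output's value is unchanged.

First evaluation (everything demanded from the output):
  opt.gen = headl([-3]) = -3
  codegen.gen = neg(-3) = 3

Propagation after the edit:
  opt.gen: runs — driver.txt [-3]->[-3, 8, 7, 6]; result -3 (same value as before).
  codegen.gen: checked — values it read are unchanged (opt.gen unchanged); reused cached 3 without running.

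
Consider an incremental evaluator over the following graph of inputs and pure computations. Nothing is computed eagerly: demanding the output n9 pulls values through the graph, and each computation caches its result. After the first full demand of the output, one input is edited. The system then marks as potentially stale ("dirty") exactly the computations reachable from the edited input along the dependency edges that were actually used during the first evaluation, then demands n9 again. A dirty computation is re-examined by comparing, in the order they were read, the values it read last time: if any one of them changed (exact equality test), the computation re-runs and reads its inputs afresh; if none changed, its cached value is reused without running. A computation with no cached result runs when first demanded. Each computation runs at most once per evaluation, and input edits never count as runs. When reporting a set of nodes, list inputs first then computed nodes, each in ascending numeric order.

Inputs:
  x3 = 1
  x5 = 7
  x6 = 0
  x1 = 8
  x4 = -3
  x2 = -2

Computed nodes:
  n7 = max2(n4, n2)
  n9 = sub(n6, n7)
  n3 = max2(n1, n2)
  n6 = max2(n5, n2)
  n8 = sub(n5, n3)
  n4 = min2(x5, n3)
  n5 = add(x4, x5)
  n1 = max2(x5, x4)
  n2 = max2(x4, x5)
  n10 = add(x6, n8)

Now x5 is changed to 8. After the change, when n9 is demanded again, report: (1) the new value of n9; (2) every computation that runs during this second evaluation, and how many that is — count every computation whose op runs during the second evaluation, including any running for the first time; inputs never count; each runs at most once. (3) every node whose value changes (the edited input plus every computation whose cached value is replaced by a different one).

Initial pass — values computed on the first demand:
  n1 = max2(7, -3) = 7
  n2 = max2(-3, 7) = 7
  n3 = max2(7, 7) = 7
  n4 = min2(7, 7) = 7
  n5 = add(-3, 7) = 4
  n6 = max2(4, 7) = 7
  n7 = max2(7, 7) = 7
  n9 = sub(7, 7) = 0

Second demand — change propagation:
  n1: re-runs because x5 7->8; new result 8.
  n2: re-runs because x5 7->8; new result 8.
  n3: re-runs because n1 7->8; n2 7->8; new result 8.
  n4: re-runs because x5 7->8; n3 7->8; new result 8.
  n5: re-runs because x5 7->8; new result 5.
  n6: re-runs because n5 4->5; n2 7->8; new result 8.
  n7: re-runs because n4 7->8; n2 7->8; new result 8.
  n9: re-runs because n6 7->8; n7 7->8; new result 0 (unchanged).

n9 now evaluates to 0.
Run set: n1, n2, n3, n4, n5, n6, n7, n9 (8 run).
Changed values: x5, n1, n2, n3, n4, n5, n6, n7.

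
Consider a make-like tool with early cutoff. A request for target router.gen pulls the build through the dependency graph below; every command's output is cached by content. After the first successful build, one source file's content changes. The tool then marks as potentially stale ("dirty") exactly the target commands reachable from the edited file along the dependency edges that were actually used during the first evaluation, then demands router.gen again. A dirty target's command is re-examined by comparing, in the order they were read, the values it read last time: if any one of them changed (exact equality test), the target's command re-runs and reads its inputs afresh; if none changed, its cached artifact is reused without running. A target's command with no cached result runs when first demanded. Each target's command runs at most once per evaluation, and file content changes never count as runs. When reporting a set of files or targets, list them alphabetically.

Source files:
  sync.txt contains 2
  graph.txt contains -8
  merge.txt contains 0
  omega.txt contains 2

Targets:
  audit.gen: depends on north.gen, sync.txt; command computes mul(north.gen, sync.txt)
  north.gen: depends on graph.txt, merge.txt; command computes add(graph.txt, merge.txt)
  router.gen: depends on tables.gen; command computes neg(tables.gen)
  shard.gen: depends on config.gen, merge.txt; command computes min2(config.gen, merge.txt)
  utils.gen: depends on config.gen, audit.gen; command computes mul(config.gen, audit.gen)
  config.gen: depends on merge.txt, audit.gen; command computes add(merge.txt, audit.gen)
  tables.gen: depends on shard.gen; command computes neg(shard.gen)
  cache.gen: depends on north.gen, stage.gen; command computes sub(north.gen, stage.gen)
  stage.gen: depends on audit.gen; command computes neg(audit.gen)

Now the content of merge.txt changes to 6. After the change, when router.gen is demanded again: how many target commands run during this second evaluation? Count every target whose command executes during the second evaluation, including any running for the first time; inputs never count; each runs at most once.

First demand of the output computes:
  north.gen = add(-8, 0) = -8
  audit.gen = mul(-8, 2) = -16
  config.gen = add(0, -16) = -16
  shard.gen = min2(-16, 0) = -16
  tables.gen = neg(-16) = 16
  router.gen = neg(16) = -16

After the edit, cleaning proceeds:
  north.gen: a read changed (merge.txt 0->6) — executes, giving -2.
  audit.gen: a read changed (north.gen -8->-2) — executes, giving -4.
  config.gen: a read changed (merge.txt 0->6; audit.gen -16->-4) — executes, giving 2.
  shard.gen: a read changed (config.gen -16->2; merge.txt 0->6) — executes, giving 2.
  tables.gen: a read changed (shard.gen -16->2) — executes, giving -2.
  router.gen: a read changed (tables.gen 16->-2) — executes, giving 2.

6 target commands run: audit.gen, config.gen, north.gen, router.gen, shard.gen, tables.gen.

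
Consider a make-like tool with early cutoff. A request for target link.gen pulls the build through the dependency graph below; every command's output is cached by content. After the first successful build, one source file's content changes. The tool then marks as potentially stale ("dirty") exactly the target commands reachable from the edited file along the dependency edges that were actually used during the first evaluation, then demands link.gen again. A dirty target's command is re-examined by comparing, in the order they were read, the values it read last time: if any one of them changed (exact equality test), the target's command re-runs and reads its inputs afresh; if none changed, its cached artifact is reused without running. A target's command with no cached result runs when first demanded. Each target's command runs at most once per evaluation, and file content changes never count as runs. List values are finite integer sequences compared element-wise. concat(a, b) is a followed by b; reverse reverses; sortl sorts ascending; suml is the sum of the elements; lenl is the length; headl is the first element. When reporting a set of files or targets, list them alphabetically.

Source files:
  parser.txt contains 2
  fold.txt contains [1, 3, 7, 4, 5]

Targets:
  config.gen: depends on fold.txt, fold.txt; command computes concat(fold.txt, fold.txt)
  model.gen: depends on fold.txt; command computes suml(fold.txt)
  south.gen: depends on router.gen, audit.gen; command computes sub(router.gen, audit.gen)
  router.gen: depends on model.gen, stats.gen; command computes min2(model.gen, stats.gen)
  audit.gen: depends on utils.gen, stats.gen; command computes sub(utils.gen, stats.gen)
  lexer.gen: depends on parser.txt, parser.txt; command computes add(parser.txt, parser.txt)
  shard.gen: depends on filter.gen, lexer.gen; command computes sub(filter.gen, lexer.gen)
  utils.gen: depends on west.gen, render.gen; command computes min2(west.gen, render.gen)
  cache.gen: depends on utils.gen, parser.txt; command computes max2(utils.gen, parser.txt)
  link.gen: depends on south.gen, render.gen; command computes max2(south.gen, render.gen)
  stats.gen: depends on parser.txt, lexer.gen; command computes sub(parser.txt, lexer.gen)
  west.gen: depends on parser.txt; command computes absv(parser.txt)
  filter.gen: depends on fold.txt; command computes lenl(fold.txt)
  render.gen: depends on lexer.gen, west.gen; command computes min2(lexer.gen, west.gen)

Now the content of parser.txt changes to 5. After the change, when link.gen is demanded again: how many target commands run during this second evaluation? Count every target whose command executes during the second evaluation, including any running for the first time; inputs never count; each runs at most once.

First demand of the output computes:
  lexer.gen = add(2, 2) = 4
  model.gen = suml([1, 3, 7, 4, 5]) = 20
  stats.gen = sub(2, 4) = -2
  router.gen = min2(20, -2) = -2
  west.gen = absv(2) = 2
  render.gen = min2(4, 2) = 2
  utils.gen = min2(2, 2) = 2
  audit.gen = sub(2, -2) = 4
  south.gen = sub(-2, 4) = -6
  link.gen = max2(-6, 2) = 2

After the edit, cleaning proceeds:
  lexer.gen: a read changed (parser.txt 2->5; parser.txt 2->5) — executes, giving 10.
  stats.gen: a read changed (parser.txt 2->5; lexer.gen 4->10) — executes, giving -5.
  router.gen: a read changed (stats.gen -2->-5) — executes, giving -5.
  west.gen: a read changed (parser.txt 2->5) — executes, giving 5.
  render.gen: a read changed (lexer.gen 4->10; west.gen 2->5) — executes, giving 5.
  utils.gen: a read changed (west.gen 2->5; render.gen 2->5) — executes, giving 5.
  audit.gen: a read changed (utils.gen 2->5; stats.gen -2->-5) — executes, giving 10.
  south.gen: a read changed (router.gen -2->-5; audit.gen 4->10) — executes, giving -15.
  link.gen: a read changed (south.gen -6->-15; render.gen 2->5) — executes, giving 5.

9 target commands run: audit.gen, lexer.gen, link.gen, render.gen, router.gen, south.gen, stats.gen, utils.gen, west.gen.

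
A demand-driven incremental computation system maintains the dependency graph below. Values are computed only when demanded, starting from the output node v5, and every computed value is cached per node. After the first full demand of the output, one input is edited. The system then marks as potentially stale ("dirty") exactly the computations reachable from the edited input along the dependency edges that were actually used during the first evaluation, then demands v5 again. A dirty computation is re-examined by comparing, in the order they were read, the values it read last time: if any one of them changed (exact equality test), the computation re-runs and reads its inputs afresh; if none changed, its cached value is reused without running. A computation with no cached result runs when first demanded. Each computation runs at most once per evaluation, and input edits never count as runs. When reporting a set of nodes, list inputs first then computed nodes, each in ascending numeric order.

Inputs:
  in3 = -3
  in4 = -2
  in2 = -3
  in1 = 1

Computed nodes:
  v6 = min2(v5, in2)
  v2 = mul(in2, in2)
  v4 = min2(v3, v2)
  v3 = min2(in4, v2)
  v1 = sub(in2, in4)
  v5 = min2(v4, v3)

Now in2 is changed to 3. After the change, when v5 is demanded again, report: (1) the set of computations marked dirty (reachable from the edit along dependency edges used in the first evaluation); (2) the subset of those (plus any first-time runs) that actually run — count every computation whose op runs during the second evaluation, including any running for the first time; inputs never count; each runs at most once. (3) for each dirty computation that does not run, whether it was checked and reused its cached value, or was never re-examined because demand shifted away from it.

First evaluation (everything demanded from the output):
  v2 = mul(-3, -3) = 9
  v3 = min2(-2, 9) = -2
  v4 = min2(-2, 9) = -2
  v5 = min2(-2, -2) = -2

Propagation after the edit:
  v2: runs — in2 -3->3; in2 -3->3; result 9 (same value as before).
  v3: checked — values it read are unchanged (in4 unchanged, v2 unchanged); reused cached -2 without running.
  v4: checked — values it read are unchanged (v3 unchanged, v2 unchanged); reused cached -2 without running.
  v5: checked — values it read are unchanged (v4 unchanged, v3 unchanged); reused cached -2 without running.

Key observation: the change is absorbed at v2 — it re-runs but produces the same value, and the output's value is unchanged.

Marked dirty: v2, v3, v4, v5.
Computations that run: v2 — 1 in total.
Checked but reused from cache: v3, v4, v5.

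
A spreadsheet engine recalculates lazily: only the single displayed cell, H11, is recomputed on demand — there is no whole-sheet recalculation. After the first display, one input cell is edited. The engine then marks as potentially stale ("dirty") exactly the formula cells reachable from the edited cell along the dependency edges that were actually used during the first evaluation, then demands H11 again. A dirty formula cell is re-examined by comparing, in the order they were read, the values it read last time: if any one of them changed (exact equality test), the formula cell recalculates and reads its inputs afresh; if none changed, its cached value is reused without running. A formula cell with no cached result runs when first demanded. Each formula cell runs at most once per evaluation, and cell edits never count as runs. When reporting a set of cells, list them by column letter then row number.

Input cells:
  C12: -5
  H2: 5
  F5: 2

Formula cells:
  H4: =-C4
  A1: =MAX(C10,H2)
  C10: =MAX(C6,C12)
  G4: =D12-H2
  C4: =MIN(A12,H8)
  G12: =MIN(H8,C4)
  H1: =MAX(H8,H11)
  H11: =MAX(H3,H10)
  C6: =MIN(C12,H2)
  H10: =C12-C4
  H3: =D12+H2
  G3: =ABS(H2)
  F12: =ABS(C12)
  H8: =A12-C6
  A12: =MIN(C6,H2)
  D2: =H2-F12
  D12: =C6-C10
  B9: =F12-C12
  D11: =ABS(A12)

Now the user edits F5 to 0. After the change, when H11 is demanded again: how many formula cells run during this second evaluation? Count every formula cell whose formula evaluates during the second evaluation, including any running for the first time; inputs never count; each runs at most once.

Formula cells that run: none — 0 in total.
Key observation: F5 is never demanded by the output, so the edit triggers no recomputation at all.

First evaluation (everything demanded from the output):
  C6 = MIN(-5, 5) = -5
  A12 = MIN(-5, 5) = -5
  C10 = MAX(-5, -5) = -5
  D12 = -5 - -5 = 0
  H3 = 0 + 5 = 5
  H8 = -5 - -5 = 0
  C4 = MIN(-5, 0) = -5
  H10 = -5 - -5 = 0
  H11 = MAX(5, 0) = 5

Propagation after the edit:
  F5 feeds no computation that the output demands — nothing is marked dirty and nothing runs.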